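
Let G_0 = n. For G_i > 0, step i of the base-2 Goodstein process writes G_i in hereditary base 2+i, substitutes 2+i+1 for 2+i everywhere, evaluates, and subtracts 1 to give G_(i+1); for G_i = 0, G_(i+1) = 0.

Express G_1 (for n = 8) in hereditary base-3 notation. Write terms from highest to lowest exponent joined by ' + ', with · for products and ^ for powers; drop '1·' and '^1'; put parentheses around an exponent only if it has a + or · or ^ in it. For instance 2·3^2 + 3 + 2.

8 —HB2→ 2^(2 + 1) —bump→ 3^(3 + 1) = 81 —(−1)→ 80
80 —HB3→ 2·3^3 + 2·3^2 + 2·3 + 2 —bump→ 2·4^4 + 2·4^2 + 2·4 + 2 = 554 —(−1)→ 553

2·3^3 + 2·3^2 + 2·3 + 2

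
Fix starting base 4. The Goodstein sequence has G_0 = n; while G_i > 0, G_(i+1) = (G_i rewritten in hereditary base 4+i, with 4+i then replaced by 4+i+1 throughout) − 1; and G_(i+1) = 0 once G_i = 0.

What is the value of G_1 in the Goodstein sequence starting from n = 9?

10

G_0=9  [base 4] 2·4 + 1  →[4↦5]→  2·5 + 1 = 11  −1 ⇒ G_1=10
G_1=10  [base 5] 2·5  →[5↦6]→  2·6 = 12  −1 ⇒ G_2=11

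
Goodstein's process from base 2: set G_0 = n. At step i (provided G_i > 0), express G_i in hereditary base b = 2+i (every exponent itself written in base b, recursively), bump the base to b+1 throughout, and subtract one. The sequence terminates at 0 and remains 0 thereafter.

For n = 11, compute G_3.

15627

G_0=11  [base 2] 2^(2 + 1) + 2 + 1  →[2↦3]→  3^(3 + 1) + 3 + 1 = 85  −1 ⇒ G_1=84
G_1=84  [base 3] 3^(3 + 1) + 3  →[3↦4]→  4^(4 + 1) + 4 = 1028  −1 ⇒ G_2=1027
G_2=1027  [base 4] 4^(4 + 1) + 3  →[4↦5]→  5^(5 + 1) + 3 = 15628  −1 ⇒ G_3=15627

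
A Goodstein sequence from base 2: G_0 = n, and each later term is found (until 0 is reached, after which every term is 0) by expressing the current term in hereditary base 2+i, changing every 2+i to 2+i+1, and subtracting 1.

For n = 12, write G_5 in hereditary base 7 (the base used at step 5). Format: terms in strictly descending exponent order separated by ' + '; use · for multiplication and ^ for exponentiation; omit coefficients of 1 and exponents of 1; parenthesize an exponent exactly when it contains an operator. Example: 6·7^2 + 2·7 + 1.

step 0: 12 = 2^(2 + 1) + 2^2; sub 3 for 2: 3^(3 + 1) + 3^3; = 108; G_1 = 108−1 = 107
step 1: 107 = 3^(3 + 1) + 2·3^2 + 2·3 + 2; sub 4 for 3: 4^(4 + 1) + 2·4^2 + 2·4 + 2; = 1066; G_2 = 1066−1 = 1065
step 2: 1065 = 4^(4 + 1) + 2·4^2 + 2·4 + 1; sub 5 for 4: 5^(5 + 1) + 2·5^2 + 2·5 + 1; = 15686; G_3 = 15686−1 = 15685
step 3: 15685 = 5^(5 + 1) + 2·5^2 + 2·5; sub 6 for 5: 6^(6 + 1) + 2·6^2 + 2·6; = 280020; G_4 = 280020−1 = 280019
step 4: 280019 = 6^(6 + 1) + 2·6^2 + 6 + 5; sub 7 for 6: 7^(7 + 1) + 2·7^2 + 7 + 5; = 5764911; G_5 = 5764911−1 = 5764910
step 5: 5764910 = 7^(7 + 1) + 2·7^2 + 7 + 4; sub 8 for 7: 8^(8 + 1) + 2·8^2 + 8 + 4; = 134217868; G_6 = 134217868−1 = 134217867

7^(7 + 1) + 2·7^2 + 7 + 4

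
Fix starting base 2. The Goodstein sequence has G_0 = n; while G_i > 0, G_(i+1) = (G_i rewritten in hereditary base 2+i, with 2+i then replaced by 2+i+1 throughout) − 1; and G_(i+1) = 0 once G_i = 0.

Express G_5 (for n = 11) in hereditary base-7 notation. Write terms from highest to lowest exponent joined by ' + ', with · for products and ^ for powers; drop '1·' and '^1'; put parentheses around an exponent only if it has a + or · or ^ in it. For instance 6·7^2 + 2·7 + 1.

G_0 = 11. HB_2(11) = 2^(2 + 1) + 2 + 1. Bump = 85. G_1 = 84.
G_1 = 84. HB_3(84) = 3^(3 + 1) + 3. Bump = 1028. G_2 = 1027.
G_2 = 1027. HB_4(1027) = 4^(4 + 1) + 3. Bump = 15628. G_3 = 15627.
G_3 = 15627. HB_5(15627) = 5^(5 + 1) + 2. Bump = 279938. G_4 = 279937.
G_4 = 279937. HB_6(279937) = 6^(6 + 1) + 1. Bump = 5764802. G_5 = 5764801.
G_5 = 5764801. HB_7(5764801) = 7^(7 + 1). Bump = 134217728. G_6 = 134217727.

7^(7 + 1)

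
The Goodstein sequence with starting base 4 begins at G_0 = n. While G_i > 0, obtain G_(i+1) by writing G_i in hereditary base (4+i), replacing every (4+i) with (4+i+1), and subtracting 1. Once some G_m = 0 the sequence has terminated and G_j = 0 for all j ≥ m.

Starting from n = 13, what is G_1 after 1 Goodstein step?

13 —HB4→ 3·4 + 1 —bump→ 3·5 + 1 = 16 —(−1)→ 15
15 —HB5→ 3·5 —bump→ 3·6 = 18 —(−1)→ 17

15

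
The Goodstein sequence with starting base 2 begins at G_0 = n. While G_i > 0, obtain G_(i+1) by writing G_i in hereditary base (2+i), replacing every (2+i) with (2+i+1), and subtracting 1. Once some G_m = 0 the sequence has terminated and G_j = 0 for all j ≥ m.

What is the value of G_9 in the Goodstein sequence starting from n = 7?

step 0: 7 = 2^2 + 2 + 1; sub 3 for 2: 3^3 + 3 + 1; = 31; G_1 = 31−1 = 30
step 1: 30 = 3^3 + 3; sub 4 for 3: 4^4 + 4; = 260; G_2 = 260−1 = 259
step 2: 259 = 4^4 + 3; sub 5 for 4: 5^5 + 3; = 3128; G_3 = 3128−1 = 3127
step 3: 3127 = 5^5 + 2; sub 6 for 5: 6^6 + 2; = 46658; G_4 = 46658−1 = 46657
step 4: 46657 = 6^6 + 1; sub 7 for 6: 7^7 + 1; = 823544; G_5 = 823544−1 = 823543
step 5: 823543 = 7^7; sub 8 for 7: 8^8; = 16777216; G_6 = 16777216−1 = 16777215
step 6: 16777215 = 7·8^7 + 7·8^6 + 7·8^5 + 7·8^4 + 7·8^3 + 7·8^2 + 7·8 + 7; sub 9 for 8: 7·9^7 + 7·9^6 + 7·9^5 + 7·9^4 + 7·9^3 + 7·9^2 + 7·9 + 7; = 37665880; G_7 = 37665880−1 = 37665879
step 7: 37665879 = 7·9^7 + 7·9^6 + 7·9^5 + 7·9^4 + 7·9^3 + 7·9^2 + 7·9 + 6; sub 10 for 9: 7·10^7 + 7·10^6 + 7·10^5 + 7·10^4 + 7·10^3 + 7·10^2 + 7·10 + 6; = 77777776; G_8 = 77777776−1 = 77777775
step 8: 77777775 = 7·10^7 + 7·10^6 + 7·10^5 + 7·10^4 + 7·10^3 + 7·10^2 + 7·10 + 5; sub 11 for 10: 7·11^7 + 7·11^6 + 7·11^5 + 7·11^4 + 7·11^3 + 7·11^2 + 7·11 + 5; = 150051214; G_9 = 150051214−1 = 150051213

150051213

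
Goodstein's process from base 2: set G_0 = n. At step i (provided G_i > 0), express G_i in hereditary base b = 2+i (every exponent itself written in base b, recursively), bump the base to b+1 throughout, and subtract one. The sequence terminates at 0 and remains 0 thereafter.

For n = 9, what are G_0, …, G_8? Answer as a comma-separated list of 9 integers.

(0) 9|_2 = 2^(2 + 1) + 1 ↦ 3^(3 + 1) + 1|_3 = 82 ⇒ 81
(1) 81|_3 = 3^(3 + 1) ↦ 4^(4 + 1)|_4 = 1024 ⇒ 1023
(2) 1023|_4 = 3·4^4 + 3·4^3 + 3·4^2 + 3·4 + 3 ↦ 3·5^5 + 3·5^3 + 3·5^2 + 3·5 + 3|_5 = 9843 ⇒ 9842
(3) 9842|_5 = 3·5^5 + 3·5^3 + 3·5^2 + 3·5 + 2 ↦ 3·6^6 + 3·6^3 + 3·6^2 + 3·6 + 2|_6 = 140744 ⇒ 140743
(4) 140743|_6 = 3·6^6 + 3·6^3 + 3·6^2 + 3·6 + 1 ↦ 3·7^7 + 3·7^3 + 3·7^2 + 3·7 + 1|_7 = 2471827 ⇒ 2471826
(5) 2471826|_7 = 3·7^7 + 3·7^3 + 3·7^2 + 3·7 ↦ 3·8^8 + 3·8^3 + 3·8^2 + 3·8|_8 = 50333400 ⇒ 50333399
(6) 50333399|_8 = 3·8^8 + 3·8^3 + 3·8^2 + 2·8 + 7 ↦ 3·9^9 + 3·9^3 + 3·9^2 + 2·9 + 7|_9 = 1162263922 ⇒ 1162263921
(7) 1162263921|_9 = 3·9^9 + 3·9^3 + 3·9^2 + 2·9 + 6 ↦ 3·10^10 + 3·10^3 + 3·10^2 + 2·10 + 6|_10 = 30000003326 ⇒ 30000003325

9, 81, 1023, 9842, 140743, 2471826, 50333399, 1162263921, 30000003325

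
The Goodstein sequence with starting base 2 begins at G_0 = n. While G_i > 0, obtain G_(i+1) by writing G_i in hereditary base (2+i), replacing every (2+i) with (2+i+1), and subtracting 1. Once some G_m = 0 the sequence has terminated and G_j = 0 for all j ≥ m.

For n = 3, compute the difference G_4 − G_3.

[0] 3 ≡ 2 + 1 (base 2). Lift 3: 4. −1: 3.
[1] 3 ≡ 3 (base 3). Lift 4: 4. −1: 3.
[2] 3 ≡ 3 (base 4). Lift 5: 3. −1: 2.
[3] 2 ≡ 2 (base 5). Lift 6: 2. −1: 1.

-1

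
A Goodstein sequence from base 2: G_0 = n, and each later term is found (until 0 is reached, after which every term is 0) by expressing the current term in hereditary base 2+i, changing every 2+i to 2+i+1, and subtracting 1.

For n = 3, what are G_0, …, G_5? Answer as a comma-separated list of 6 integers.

3, 3, 3, 2, 1, 0

i=0: 3 = 2 + 1 (b=2); 2→3: 3 + 1 = 4; 4−1 = 3
i=1: 3 = 3 (b=3); 3→4: 4 = 4; 4−1 = 3
i=2: 3 = 3 (b=4); 4→5: 3 = 3; 3−1 = 2
i=3: 2 = 2 (b=5); 5→6: 2 = 2; 2−1 = 1
i=4: 1 = 1 (b=6); 6→7: 1 = 1; 1−1 = 0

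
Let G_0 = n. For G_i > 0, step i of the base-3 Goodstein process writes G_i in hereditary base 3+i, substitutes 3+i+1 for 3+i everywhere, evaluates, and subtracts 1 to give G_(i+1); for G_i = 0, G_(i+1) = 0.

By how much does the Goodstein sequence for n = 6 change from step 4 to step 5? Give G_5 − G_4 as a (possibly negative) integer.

[0] 6 ≡ 2·3 (base 3). Lift 4: 8. −1: 7.
[1] 7 ≡ 4 + 3 (base 4). Lift 5: 8. −1: 7.
[2] 7 ≡ 5 + 2 (base 5). Lift 6: 8. −1: 7.
[3] 7 ≡ 6 + 1 (base 6). Lift 7: 8. −1: 7.
[4] 7 ≡ 7 (base 7). Lift 8: 8. −1: 7.

0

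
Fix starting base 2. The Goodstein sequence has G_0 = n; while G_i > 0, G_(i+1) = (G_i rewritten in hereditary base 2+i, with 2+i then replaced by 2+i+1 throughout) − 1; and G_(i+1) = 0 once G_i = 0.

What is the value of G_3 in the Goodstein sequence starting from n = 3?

(0) 3|_2 = 2 + 1 ↦ 3 + 1|_3 = 4 ⇒ 3
(1) 3|_3 = 3 ↦ 4|_4 = 4 ⇒ 3
(2) 3|_4 = 3 ↦ 3|_5 = 3 ⇒ 2
(3) 2|_5 = 2 ↦ 2|_6 = 2 ⇒ 1

2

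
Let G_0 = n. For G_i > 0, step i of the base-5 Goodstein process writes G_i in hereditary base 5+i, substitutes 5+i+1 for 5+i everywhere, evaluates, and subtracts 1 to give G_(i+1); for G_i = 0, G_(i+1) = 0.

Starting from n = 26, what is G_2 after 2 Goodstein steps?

i=0: 26 = 5^2 + 1 (b=5); 5→6: 6^2 + 1 = 37; 37−1 = 36
i=1: 36 = 6^2 (b=6); 6→7: 7^2 = 49; 49−1 = 48

48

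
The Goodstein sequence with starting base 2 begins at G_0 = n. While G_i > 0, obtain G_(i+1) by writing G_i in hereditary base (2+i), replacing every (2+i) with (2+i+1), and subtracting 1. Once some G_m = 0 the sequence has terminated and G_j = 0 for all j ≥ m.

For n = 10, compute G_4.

279935

step 0: 10 = 2^(2 + 1) + 2; sub 3 for 2: 3^(3 + 1) + 3; = 84; G_1 = 84−1 = 83
step 1: 83 = 3^(3 + 1) + 2; sub 4 for 3: 4^(4 + 1) + 2; = 1026; G_2 = 1026−1 = 1025
step 2: 1025 = 4^(4 + 1) + 1; sub 5 for 4: 5^(5 + 1) + 1; = 15626; G_3 = 15626−1 = 15625
step 3: 15625 = 5^(5 + 1); sub 6 for 5: 6^(6 + 1); = 279936; G_4 = 279936−1 = 279935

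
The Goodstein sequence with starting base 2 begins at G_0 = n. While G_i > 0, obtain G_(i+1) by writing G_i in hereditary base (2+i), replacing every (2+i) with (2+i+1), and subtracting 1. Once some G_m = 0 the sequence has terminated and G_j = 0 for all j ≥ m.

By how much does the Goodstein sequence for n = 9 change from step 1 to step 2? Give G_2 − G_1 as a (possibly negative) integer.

942

i=0: 9 = 2^(2 + 1) + 1 (b=2); 2→3: 3^(3 + 1) + 1 = 82; 82−1 = 81
i=1: 81 = 3^(3 + 1) (b=3); 3→4: 4^(4 + 1) = 1024; 1024−1 = 1023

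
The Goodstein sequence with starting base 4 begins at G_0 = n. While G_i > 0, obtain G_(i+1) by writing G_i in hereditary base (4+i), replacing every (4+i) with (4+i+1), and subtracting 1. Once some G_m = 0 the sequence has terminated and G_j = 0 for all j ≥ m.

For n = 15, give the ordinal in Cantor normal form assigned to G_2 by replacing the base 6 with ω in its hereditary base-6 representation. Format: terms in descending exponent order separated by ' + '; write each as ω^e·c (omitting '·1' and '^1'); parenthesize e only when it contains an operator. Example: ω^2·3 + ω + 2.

ω·3 + 1

base 4: 15 = 3·4 + 3; at 5: 3·5 + 3 = 18; next = 17
base 5: 17 = 3·5 + 2; at 6: 3·6 + 2 = 20; next = 19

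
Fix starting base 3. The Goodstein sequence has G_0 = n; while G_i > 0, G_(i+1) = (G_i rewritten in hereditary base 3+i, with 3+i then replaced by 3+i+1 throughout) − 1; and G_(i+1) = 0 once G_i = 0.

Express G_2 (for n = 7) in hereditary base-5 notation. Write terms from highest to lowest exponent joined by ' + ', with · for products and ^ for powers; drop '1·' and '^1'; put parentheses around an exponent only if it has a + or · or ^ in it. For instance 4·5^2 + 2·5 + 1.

5 + 4

G_0=7  [base 3] 2·3 + 1  →[3↦4]→  2·4 + 1 = 9  −1 ⇒ G_1=8
G_1=8  [base 4] 2·4  →[4↦5]→  2·5 = 10  −1 ⇒ G_2=9
G_2=9  [base 5] 5 + 4  →[5↦6]→  6 + 4 = 10  −1 ⇒ G_3=9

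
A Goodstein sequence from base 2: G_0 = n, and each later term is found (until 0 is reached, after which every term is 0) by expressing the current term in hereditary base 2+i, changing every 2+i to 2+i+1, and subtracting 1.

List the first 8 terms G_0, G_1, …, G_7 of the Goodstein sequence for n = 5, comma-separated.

5 —HB2→ 2^2 + 1 —bump→ 3^3 + 1 = 28 —(−1)→ 27
27 —HB3→ 3^3 —bump→ 4^4 = 256 —(−1)→ 255
255 —HB4→ 3·4^3 + 3·4^2 + 3·4 + 3 —bump→ 3·5^3 + 3·5^2 + 3·5 + 3 = 468 —(−1)→ 467
467 —HB5→ 3·5^3 + 3·5^2 + 3·5 + 2 —bump→ 3·6^3 + 3·6^2 + 3·6 + 2 = 776 —(−1)→ 775
775 —HB6→ 3·6^3 + 3·6^2 + 3·6 + 1 —bump→ 3·7^3 + 3·7^2 + 3·7 + 1 = 1198 —(−1)→ 1197
1197 —HB7→ 3·7^3 + 3·7^2 + 3·7 —bump→ 3·8^3 + 3·8^2 + 3·8 = 1752 —(−1)→ 1751
1751 —HB8→ 3·8^3 + 3·8^2 + 2·8 + 7 —bump→ 3·9^3 + 3·9^2 + 2·9 + 7 = 2455 —(−1)→ 2454

5, 27, 255, 467, 775, 1197, 1751, 2454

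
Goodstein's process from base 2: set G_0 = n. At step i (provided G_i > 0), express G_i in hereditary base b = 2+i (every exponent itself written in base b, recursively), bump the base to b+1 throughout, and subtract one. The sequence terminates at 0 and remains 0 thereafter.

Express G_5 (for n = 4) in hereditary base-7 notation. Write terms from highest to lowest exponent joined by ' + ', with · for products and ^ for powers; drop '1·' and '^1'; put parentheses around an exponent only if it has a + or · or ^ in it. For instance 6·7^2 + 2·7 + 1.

2·7^2 + 7 + 4

base 2: 4 = 2^2; at 3: 3^3 = 27; next = 26
base 3: 26 = 2·3^2 + 2·3 + 2; at 4: 2·4^2 + 2·4 + 2 = 42; next = 41
base 4: 41 = 2·4^2 + 2·4 + 1; at 5: 2·5^2 + 2·5 + 1 = 61; next = 60
base 5: 60 = 2·5^2 + 2·5; at 6: 2·6^2 + 2·6 = 84; next = 83
base 6: 83 = 2·6^2 + 6 + 5; at 7: 2·7^2 + 7 + 5 = 110; next = 109
base 7: 109 = 2·7^2 + 7 + 4; at 8: 2·8^2 + 8 + 4 = 140; next = 139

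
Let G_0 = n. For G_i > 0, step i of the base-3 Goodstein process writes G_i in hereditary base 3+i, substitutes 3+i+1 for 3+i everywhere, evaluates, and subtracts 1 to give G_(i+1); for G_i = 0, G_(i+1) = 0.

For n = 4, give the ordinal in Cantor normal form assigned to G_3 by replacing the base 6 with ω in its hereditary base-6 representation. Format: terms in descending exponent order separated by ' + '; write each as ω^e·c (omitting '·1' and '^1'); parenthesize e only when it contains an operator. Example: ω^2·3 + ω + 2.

3

G_0 = 4. HB_3(4) = 3 + 1. Bump = 5. G_1 = 4.
G_1 = 4. HB_4(4) = 4. Bump = 5. G_2 = 4.
G_2 = 4. HB_5(4) = 4. Bump = 4. G_3 = 3.
G_3 = 3. HB_6(3) = 3. Bump = 3. G_4 = 2.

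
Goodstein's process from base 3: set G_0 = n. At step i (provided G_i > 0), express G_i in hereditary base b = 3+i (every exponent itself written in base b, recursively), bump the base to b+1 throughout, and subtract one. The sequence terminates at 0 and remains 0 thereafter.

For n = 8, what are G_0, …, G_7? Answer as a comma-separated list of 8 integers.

8, 9, 10, 11, 11, 11, 11, 11

(0) 8|_3 = 2·3 + 2 ↦ 2·4 + 2|_4 = 10 ⇒ 9
(1) 9|_4 = 2·4 + 1 ↦ 2·5 + 1|_5 = 11 ⇒ 10
(2) 10|_5 = 2·5 ↦ 2·6|_6 = 12 ⇒ 11
(3) 11|_6 = 6 + 5 ↦ 7 + 5|_7 = 12 ⇒ 11
(4) 11|_7 = 7 + 4 ↦ 8 + 4|_8 = 12 ⇒ 11
(5) 11|_8 = 8 + 3 ↦ 9 + 3|_9 = 12 ⇒ 11
(6) 11|_9 = 9 + 2 ↦ 10 + 2|_10 = 12 ⇒ 11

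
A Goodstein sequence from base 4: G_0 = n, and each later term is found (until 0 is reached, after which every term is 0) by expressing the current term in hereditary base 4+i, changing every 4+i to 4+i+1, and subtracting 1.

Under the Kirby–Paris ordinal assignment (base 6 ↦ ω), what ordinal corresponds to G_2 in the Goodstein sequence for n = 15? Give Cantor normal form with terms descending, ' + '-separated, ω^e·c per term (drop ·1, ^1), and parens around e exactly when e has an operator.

[0] 15 ≡ 3·4 + 3 (base 4). Lift 5: 18. −1: 17.
[1] 17 ≡ 3·5 + 2 (base 5). Lift 6: 20. −1: 19.
[2] 19 ≡ 3·6 + 1 (base 6). Lift 7: 22. −1: 21.

ω·3 + 1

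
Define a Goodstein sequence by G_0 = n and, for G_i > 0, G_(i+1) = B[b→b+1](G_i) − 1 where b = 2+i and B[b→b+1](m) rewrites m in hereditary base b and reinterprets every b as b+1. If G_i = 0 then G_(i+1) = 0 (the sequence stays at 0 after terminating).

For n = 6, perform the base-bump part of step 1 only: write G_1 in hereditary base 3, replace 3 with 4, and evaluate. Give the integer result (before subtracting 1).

258

G_0=6  [base 2] 2^2 + 2  →[2↦3]→  3^3 + 3 = 30  −1 ⇒ G_1=29
G_1=29  [base 3] 3^3 + 2  →[3↦4]→  4^4 + 2 = 258  −1 ⇒ G_2=257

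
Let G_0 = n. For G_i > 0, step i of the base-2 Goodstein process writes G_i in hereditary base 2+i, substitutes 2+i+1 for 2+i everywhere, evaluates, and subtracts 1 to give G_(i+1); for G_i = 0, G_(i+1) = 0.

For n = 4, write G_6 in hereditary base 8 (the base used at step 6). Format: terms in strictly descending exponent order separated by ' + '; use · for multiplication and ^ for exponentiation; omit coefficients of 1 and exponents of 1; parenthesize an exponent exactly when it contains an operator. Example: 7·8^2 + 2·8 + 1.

2·8^2 + 8 + 3

[0] 4 ≡ 2^2 (base 2). Lift 3: 27. −1: 26.
[1] 26 ≡ 2·3^2 + 2·3 + 2 (base 3). Lift 4: 42. −1: 41.
[2] 41 ≡ 2·4^2 + 2·4 + 1 (base 4). Lift 5: 61. −1: 60.
[3] 60 ≡ 2·5^2 + 2·5 (base 5). Lift 6: 84. −1: 83.
[4] 83 ≡ 2·6^2 + 6 + 5 (base 6). Lift 7: 110. −1: 109.
[5] 109 ≡ 2·7^2 + 7 + 4 (base 7). Lift 8: 140. −1: 139.
[6] 139 ≡ 2·8^2 + 8 + 3 (base 8). Lift 9: 174. −1: 173.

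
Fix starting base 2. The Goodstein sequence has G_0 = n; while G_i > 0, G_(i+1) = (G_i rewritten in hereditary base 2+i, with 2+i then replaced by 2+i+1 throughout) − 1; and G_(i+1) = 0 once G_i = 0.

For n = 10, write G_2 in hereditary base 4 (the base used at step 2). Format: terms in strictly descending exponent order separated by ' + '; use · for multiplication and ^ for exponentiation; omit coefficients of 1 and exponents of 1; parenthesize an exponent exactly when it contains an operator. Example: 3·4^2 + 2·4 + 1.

i=0: 10 = 2^(2 + 1) + 2 (b=2); 2→3: 3^(3 + 1) + 3 = 84; 84−1 = 83
i=1: 83 = 3^(3 + 1) + 2 (b=3); 3→4: 4^(4 + 1) + 2 = 1026; 1026−1 = 1025
i=2: 1025 = 4^(4 + 1) + 1 (b=4); 4→5: 5^(5 + 1) + 1 = 15626; 15626−1 = 15625

4^(4 + 1) + 1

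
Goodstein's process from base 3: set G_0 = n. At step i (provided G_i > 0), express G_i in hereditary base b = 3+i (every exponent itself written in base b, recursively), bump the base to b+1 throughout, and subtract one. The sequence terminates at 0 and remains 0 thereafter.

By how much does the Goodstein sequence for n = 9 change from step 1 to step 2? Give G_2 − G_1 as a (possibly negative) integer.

2

(0) 9|_3 = 3^2 ↦ 4^2|_4 = 16 ⇒ 15
(1) 15|_4 = 3·4 + 3 ↦ 3·5 + 3|_5 = 18 ⇒ 17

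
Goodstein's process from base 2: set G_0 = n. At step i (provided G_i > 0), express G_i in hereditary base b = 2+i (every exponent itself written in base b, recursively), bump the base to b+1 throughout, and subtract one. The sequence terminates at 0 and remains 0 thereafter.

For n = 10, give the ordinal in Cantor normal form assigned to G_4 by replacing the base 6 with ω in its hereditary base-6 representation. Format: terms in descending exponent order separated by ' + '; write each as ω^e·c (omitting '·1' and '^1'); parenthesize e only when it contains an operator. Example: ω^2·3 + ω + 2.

i=0: 10 = 2^(2 + 1) + 2 (b=2); 2→3: 3^(3 + 1) + 3 = 84; 84−1 = 83
i=1: 83 = 3^(3 + 1) + 2 (b=3); 3→4: 4^(4 + 1) + 2 = 1026; 1026−1 = 1025
i=2: 1025 = 4^(4 + 1) + 1 (b=4); 4→5: 5^(5 + 1) + 1 = 15626; 15626−1 = 15625
i=3: 15625 = 5^(5 + 1) (b=5); 5→6: 6^(6 + 1) = 279936; 279936−1 = 279935
i=4: 279935 = 5·6^6 + 5·6^5 + 5·6^4 + 5·6^3 + 5·6^2 + 5·6 + 5 (b=6); 6→7: 5·7^7 + 5·7^5 + 5·7^4 + 5·7^3 + 5·7^2 + 5·7 + 5 = 4215755; 4215755−1 = 4215754

ω^ω·5 + ω^5·5 + ω^4·5 + ω^3·5 + ω^2·5 + ω·5 + 5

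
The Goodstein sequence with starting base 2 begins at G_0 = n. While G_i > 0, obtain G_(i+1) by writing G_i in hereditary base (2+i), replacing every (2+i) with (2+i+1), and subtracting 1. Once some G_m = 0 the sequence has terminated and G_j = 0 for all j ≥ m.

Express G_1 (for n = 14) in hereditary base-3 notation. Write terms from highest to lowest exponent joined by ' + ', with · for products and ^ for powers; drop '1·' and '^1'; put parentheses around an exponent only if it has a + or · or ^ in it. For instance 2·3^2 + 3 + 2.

step 0: 14 = 2^(2 + 1) + 2^2 + 2; sub 3 for 2: 3^(3 + 1) + 3^3 + 3; = 111; G_1 = 111−1 = 110
step 1: 110 = 3^(3 + 1) + 3^3 + 2; sub 4 for 3: 4^(4 + 1) + 4^4 + 2; = 1282; G_2 = 1282−1 = 1281

3^(3 + 1) + 3^3 + 2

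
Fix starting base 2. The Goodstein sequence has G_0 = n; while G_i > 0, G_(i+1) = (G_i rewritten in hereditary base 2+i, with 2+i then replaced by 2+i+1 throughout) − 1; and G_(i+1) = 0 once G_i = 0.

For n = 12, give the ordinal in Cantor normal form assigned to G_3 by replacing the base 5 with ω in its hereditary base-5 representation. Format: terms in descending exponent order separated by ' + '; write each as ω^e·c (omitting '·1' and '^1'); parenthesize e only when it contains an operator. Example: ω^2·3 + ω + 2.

ω^(ω + 1) + ω^2·2 + ω·2

base 2: 12 = 2^(2 + 1) + 2^2; at 3: 3^(3 + 1) + 3^3 = 108; next = 107
base 3: 107 = 3^(3 + 1) + 2·3^2 + 2·3 + 2; at 4: 4^(4 + 1) + 2·4^2 + 2·4 + 2 = 1066; next = 1065
base 4: 1065 = 4^(4 + 1) + 2·4^2 + 2·4 + 1; at 5: 5^(5 + 1) + 2·5^2 + 2·5 + 1 = 15686; next = 15685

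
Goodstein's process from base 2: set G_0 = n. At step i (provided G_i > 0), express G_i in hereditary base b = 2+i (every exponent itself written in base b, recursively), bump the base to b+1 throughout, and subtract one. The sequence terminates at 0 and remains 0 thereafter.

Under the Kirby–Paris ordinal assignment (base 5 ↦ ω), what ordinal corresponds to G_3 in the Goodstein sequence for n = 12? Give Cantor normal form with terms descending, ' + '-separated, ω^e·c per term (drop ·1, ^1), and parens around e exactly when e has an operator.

[0] 12 ≡ 2^(2 + 1) + 2^2 (base 2). Lift 3: 108. −1: 107.
[1] 107 ≡ 3^(3 + 1) + 2·3^2 + 2·3 + 2 (base 3). Lift 4: 1066. −1: 1065.
[2] 1065 ≡ 4^(4 + 1) + 2·4^2 + 2·4 + 1 (base 4). Lift 5: 15686. −1: 15685.
[3] 15685 ≡ 5^(5 + 1) + 2·5^2 + 2·5 (base 5). Lift 6: 280020. −1: 280019.

ω^(ω + 1) + ω^2·2 + ω·2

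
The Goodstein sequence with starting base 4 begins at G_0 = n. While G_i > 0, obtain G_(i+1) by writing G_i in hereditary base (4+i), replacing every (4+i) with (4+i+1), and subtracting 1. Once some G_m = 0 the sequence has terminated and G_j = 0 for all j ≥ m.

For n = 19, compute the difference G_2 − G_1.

[0] 19 ≡ 4^2 + 3 (base 4). Lift 5: 28. −1: 27.
[1] 27 ≡ 5^2 + 2 (base 5). Lift 6: 38. −1: 37.

10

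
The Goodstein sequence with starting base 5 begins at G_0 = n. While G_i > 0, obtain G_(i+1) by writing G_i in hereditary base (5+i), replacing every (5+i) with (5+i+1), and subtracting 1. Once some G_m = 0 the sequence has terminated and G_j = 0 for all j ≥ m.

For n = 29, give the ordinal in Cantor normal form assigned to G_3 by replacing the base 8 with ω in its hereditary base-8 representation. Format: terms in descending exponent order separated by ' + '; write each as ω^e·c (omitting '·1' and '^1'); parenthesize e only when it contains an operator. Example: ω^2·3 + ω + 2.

ω^2 + 1

29 —HB5→ 5^2 + 4 —bump→ 6^2 + 4 = 40 —(−1)→ 39
39 —HB6→ 6^2 + 3 —bump→ 7^2 + 3 = 52 —(−1)→ 51
51 —HB7→ 7^2 + 2 —bump→ 8^2 + 2 = 66 —(−1)→ 65
65 —HB8→ 8^2 + 1 —bump→ 9^2 + 1 = 82 —(−1)→ 81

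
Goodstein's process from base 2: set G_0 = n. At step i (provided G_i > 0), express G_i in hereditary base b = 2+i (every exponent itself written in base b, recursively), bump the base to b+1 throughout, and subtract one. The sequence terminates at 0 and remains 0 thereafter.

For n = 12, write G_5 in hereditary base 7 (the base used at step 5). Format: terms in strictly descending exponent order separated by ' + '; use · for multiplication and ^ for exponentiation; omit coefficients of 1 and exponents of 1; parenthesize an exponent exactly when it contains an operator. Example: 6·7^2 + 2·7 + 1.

12 —HB2→ 2^(2 + 1) + 2^2 —bump→ 3^(3 + 1) + 3^3 = 108 —(−1)→ 107
107 —HB3→ 3^(3 + 1) + 2·3^2 + 2·3 + 2 —bump→ 4^(4 + 1) + 2·4^2 + 2·4 + 2 = 1066 —(−1)→ 1065
1065 —HB4→ 4^(4 + 1) + 2·4^2 + 2·4 + 1 —bump→ 5^(5 + 1) + 2·5^2 + 2·5 + 1 = 15686 —(−1)→ 15685
15685 —HB5→ 5^(5 + 1) + 2·5^2 + 2·5 —bump→ 6^(6 + 1) + 2·6^2 + 2·6 = 280020 —(−1)→ 280019
280019 —HB6→ 6^(6 + 1) + 2·6^2 + 6 + 5 —bump→ 7^(7 + 1) + 2·7^2 + 7 + 5 = 5764911 —(−1)→ 5764910

7^(7 + 1) + 2·7^2 + 7 + 4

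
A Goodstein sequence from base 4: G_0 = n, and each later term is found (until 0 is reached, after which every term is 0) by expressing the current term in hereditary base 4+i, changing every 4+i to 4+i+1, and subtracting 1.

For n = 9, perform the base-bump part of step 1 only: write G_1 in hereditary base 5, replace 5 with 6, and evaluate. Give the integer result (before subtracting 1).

G_0 = 9. HB_4(9) = 2·4 + 1. Bump = 11. G_1 = 10.
G_1 = 10. HB_5(10) = 2·5. Bump = 12. G_2 = 11.

12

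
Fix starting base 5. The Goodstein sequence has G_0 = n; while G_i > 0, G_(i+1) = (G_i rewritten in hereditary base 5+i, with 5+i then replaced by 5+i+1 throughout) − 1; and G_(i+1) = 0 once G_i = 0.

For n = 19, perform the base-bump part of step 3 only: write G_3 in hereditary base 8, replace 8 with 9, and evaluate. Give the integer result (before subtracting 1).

i=0: 19 = 3·5 + 4 (b=5); 5→6: 3·6 + 4 = 22; 22−1 = 21
i=1: 21 = 3·6 + 3 (b=6); 6→7: 3·7 + 3 = 24; 24−1 = 23
i=2: 23 = 3·7 + 2 (b=7); 7→8: 3·8 + 2 = 26; 26−1 = 25

28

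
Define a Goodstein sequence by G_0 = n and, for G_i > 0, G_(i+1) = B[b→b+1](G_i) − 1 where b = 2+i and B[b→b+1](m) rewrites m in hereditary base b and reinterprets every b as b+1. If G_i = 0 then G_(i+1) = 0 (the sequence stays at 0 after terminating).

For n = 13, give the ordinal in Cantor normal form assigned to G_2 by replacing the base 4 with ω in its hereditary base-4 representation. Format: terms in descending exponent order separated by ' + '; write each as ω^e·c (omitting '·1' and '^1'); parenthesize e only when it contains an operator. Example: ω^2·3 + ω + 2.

i=0: 13 = 2^(2 + 1) + 2^2 + 1 (b=2); 2→3: 3^(3 + 1) + 3^3 + 1 = 109; 109−1 = 108
i=1: 108 = 3^(3 + 1) + 3^3 (b=3); 3→4: 4^(4 + 1) + 4^4 = 1280; 1280−1 = 1279
i=2: 1279 = 4^(4 + 1) + 3·4^3 + 3·4^2 + 3·4 + 3 (b=4); 4→5: 5^(5 + 1) + 3·5^3 + 3·5^2 + 3·5 + 3 = 16093; 16093−1 = 16092

ω^(ω + 1) + ω^3·3 + ω^2·3 + ω·3 + 3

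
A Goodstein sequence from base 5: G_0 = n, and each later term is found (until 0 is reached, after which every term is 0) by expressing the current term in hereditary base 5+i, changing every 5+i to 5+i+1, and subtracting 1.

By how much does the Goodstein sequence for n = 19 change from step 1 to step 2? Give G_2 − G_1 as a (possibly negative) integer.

2

[0] 19 ≡ 3·5 + 4 (base 5). Lift 6: 22. −1: 21.
[1] 21 ≡ 3·6 + 3 (base 6). Lift 7: 24. −1: 23.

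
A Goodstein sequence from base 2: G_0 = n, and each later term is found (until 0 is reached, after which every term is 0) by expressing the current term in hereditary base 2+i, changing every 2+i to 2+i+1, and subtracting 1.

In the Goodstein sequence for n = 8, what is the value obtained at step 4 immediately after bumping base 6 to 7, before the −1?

1647196

step 0: 8 = 2^(2 + 1); sub 3 for 2: 3^(3 + 1); = 81; G_1 = 81−1 = 80
step 1: 80 = 2·3^3 + 2·3^2 + 2·3 + 2; sub 4 for 3: 2·4^4 + 2·4^2 + 2·4 + 2; = 554; G_2 = 554−1 = 553
step 2: 553 = 2·4^4 + 2·4^2 + 2·4 + 1; sub 5 for 4: 2·5^5 + 2·5^2 + 2·5 + 1; = 6311; G_3 = 6311−1 = 6310
step 3: 6310 = 2·5^5 + 2·5^2 + 2·5; sub 6 for 5: 2·6^6 + 2·6^2 + 2·6; = 93396; G_4 = 93396−1 = 93395
step 4: 93395 = 2·6^6 + 2·6^2 + 6 + 5; sub 7 for 6: 2·7^7 + 2·7^2 + 7 + 5; = 1647196; G_5 = 1647196−1 = 1647195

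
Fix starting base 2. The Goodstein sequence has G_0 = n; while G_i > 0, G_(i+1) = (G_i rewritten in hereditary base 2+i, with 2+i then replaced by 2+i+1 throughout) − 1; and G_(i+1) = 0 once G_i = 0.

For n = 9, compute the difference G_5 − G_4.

9 —HB2→ 2^(2 + 1) + 1 —bump→ 3^(3 + 1) + 1 = 82 —(−1)→ 81
81 —HB3→ 3^(3 + 1) —bump→ 4^(4 + 1) = 1024 —(−1)→ 1023
1023 —HB4→ 3·4^4 + 3·4^3 + 3·4^2 + 3·4 + 3 —bump→ 3·5^5 + 3·5^3 + 3·5^2 + 3·5 + 3 = 9843 —(−1)→ 9842
9842 —HB5→ 3·5^5 + 3·5^3 + 3·5^2 + 3·5 + 2 —bump→ 3·6^6 + 3·6^3 + 3·6^2 + 3·6 + 2 = 140744 —(−1)→ 140743
140743 —HB6→ 3·6^6 + 3·6^3 + 3·6^2 + 3·6 + 1 —bump→ 3·7^7 + 3·7^3 + 3·7^2 + 3·7 + 1 = 2471827 —(−1)→ 2471826

2331083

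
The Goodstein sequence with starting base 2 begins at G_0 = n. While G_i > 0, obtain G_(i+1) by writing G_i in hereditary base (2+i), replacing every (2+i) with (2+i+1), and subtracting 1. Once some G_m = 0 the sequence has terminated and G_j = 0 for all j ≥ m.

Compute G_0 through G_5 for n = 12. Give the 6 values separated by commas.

G_0=12  [base 2] 2^(2 + 1) + 2^2  →[2↦3]→  3^(3 + 1) + 3^3 = 108  −1 ⇒ G_1=107
G_1=107  [base 3] 3^(3 + 1) + 2·3^2 + 2·3 + 2  →[3↦4]→  4^(4 + 1) + 2·4^2 + 2·4 + 2 = 1066  −1 ⇒ G_2=1065
G_2=1065  [base 4] 4^(4 + 1) + 2·4^2 + 2·4 + 1  →[4↦5]→  5^(5 + 1) + 2·5^2 + 2·5 + 1 = 15686  −1 ⇒ G_3=15685
G_3=15685  [base 5] 5^(5 + 1) + 2·5^2 + 2·5  →[5↦6]→  6^(6 + 1) + 2·6^2 + 2·6 = 280020  −1 ⇒ G_4=280019
G_4=280019  [base 6] 6^(6 + 1) + 2·6^2 + 6 + 5  →[6↦7]→  7^(7 + 1) + 2·7^2 + 7 + 5 = 5764911  −1 ⇒ G_5=5764910

12, 107, 1065, 15685, 280019, 5764910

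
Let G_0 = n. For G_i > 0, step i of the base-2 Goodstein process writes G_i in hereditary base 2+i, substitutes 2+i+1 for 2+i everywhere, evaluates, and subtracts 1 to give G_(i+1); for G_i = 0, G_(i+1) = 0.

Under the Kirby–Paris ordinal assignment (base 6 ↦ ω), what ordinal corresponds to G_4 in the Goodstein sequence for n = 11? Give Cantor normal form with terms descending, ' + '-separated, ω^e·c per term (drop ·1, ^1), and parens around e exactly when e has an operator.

(0) 11|_2 = 2^(2 + 1) + 2 + 1 ↦ 3^(3 + 1) + 3 + 1|_3 = 85 ⇒ 84
(1) 84|_3 = 3^(3 + 1) + 3 ↦ 4^(4 + 1) + 4|_4 = 1028 ⇒ 1027
(2) 1027|_4 = 4^(4 + 1) + 3 ↦ 5^(5 + 1) + 3|_5 = 15628 ⇒ 15627
(3) 15627|_5 = 5^(5 + 1) + 2 ↦ 6^(6 + 1) + 2|_6 = 279938 ⇒ 279937
(4) 279937|_6 = 6^(6 + 1) + 1 ↦ 7^(7 + 1) + 1|_7 = 5764802 ⇒ 5764801

ω^(ω + 1) + 1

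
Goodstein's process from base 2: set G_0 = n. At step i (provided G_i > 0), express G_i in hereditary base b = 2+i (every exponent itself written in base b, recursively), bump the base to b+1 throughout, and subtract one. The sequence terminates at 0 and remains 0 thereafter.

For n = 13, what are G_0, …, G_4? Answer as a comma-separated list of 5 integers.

13, 108, 1279, 16092, 280711

base 2: 13 = 2^(2 + 1) + 2^2 + 1; at 3: 3^(3 + 1) + 3^3 + 1 = 109; next = 108
base 3: 108 = 3^(3 + 1) + 3^3; at 4: 4^(4 + 1) + 4^4 = 1280; next = 1279
base 4: 1279 = 4^(4 + 1) + 3·4^3 + 3·4^2 + 3·4 + 3; at 5: 5^(5 + 1) + 3·5^3 + 3·5^2 + 3·5 + 3 = 16093; next = 16092
base 5: 16092 = 5^(5 + 1) + 3·5^3 + 3·5^2 + 3·5 + 2; at 6: 6^(6 + 1) + 3·6^3 + 3·6^2 + 3·6 + 2 = 280712; next = 280711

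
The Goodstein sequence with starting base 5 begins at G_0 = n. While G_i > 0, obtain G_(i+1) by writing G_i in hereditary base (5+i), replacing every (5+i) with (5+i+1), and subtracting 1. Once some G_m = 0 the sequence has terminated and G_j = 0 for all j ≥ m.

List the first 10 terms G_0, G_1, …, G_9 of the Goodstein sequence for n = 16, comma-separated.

G_0=16  [base 5] 3·5 + 1  →[5↦6]→  3·6 + 1 = 19  −1 ⇒ G_1=18
G_1=18  [base 6] 3·6  →[6↦7]→  3·7 = 21  −1 ⇒ G_2=20
G_2=20  [base 7] 2·7 + 6  →[7↦8]→  2·8 + 6 = 22  −1 ⇒ G_3=21
G_3=21  [base 8] 2·8 + 5  →[8↦9]→  2·9 + 5 = 23  −1 ⇒ G_4=22
G_4=22  [base 9] 2·9 + 4  →[9↦10]→  2·10 + 4 = 24  −1 ⇒ G_5=23
G_5=23  [base 10] 2·10 + 3  →[10↦11]→  2·11 + 3 = 25  −1 ⇒ G_6=24
G_6=24  [base 11] 2·11 + 2  →[11↦12]→  2·12 + 2 = 26  −1 ⇒ G_7=25
G_7=25  [base 12] 2·12 + 1  →[12↦13]→  2·13 + 1 = 27  −1 ⇒ G_8=26
G_8=26  [base 13] 2·13  →[13↦14]→  2·14 = 28  −1 ⇒ G_9=27

16, 18, 20, 21, 22, 23, 24, 25, 26, 27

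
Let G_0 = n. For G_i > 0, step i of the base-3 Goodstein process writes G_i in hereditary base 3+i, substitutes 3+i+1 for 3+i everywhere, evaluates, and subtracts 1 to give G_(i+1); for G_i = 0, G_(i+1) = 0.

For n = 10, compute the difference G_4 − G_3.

step 0: 10 = 3^2 + 1; sub 4 for 3: 4^2 + 1; = 17; G_1 = 17−1 = 16
step 1: 16 = 4^2; sub 5 for 4: 5^2; = 25; G_2 = 25−1 = 24
step 2: 24 = 4·5 + 4; sub 6 for 5: 4·6 + 4; = 28; G_3 = 28−1 = 27
step 3: 27 = 4·6 + 3; sub 7 for 6: 4·7 + 3; = 31; G_4 = 31−1 = 30

3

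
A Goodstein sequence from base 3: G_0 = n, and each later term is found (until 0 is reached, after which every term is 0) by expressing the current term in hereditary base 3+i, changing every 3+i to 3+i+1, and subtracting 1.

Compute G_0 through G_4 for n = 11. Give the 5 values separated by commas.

11, 17, 25, 35, 39

11 —HB3→ 3^2 + 2 —bump→ 4^2 + 2 = 18 —(−1)→ 17
17 —HB4→ 4^2 + 1 —bump→ 5^2 + 1 = 26 —(−1)→ 25
25 —HB5→ 5^2 —bump→ 6^2 = 36 —(−1)→ 35
35 —HB6→ 5·6 + 5 —bump→ 5·7 + 5 = 40 —(−1)→ 39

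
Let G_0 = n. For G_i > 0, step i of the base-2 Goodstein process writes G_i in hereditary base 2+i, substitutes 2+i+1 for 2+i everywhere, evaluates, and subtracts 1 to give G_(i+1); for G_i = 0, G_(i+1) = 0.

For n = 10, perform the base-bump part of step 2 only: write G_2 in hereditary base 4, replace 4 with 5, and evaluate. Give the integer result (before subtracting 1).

15626

10 —HB2→ 2^(2 + 1) + 2 —bump→ 3^(3 + 1) + 3 = 84 —(−1)→ 83
83 —HB3→ 3^(3 + 1) + 2 —bump→ 4^(4 + 1) + 2 = 1026 —(−1)→ 1025
1025 —HB4→ 4^(4 + 1) + 1 —bump→ 5^(5 + 1) + 1 = 15626 —(−1)→ 15625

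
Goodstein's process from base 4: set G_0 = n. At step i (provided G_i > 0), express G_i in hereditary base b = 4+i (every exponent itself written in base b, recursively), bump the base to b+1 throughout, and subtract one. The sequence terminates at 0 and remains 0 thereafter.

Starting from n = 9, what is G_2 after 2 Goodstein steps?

11

[0] 9 ≡ 2·4 + 1 (base 4). Lift 5: 11. −1: 10.
[1] 10 ≡ 2·5 (base 5). Lift 6: 12. −1: 11.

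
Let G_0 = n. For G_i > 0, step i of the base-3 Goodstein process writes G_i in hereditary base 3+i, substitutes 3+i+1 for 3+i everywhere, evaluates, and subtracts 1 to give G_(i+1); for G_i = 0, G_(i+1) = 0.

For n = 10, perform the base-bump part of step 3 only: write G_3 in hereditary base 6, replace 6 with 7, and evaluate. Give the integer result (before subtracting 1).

base 3: 10 = 3^2 + 1; at 4: 4^2 + 1 = 17; next = 16
base 4: 16 = 4^2; at 5: 5^2 = 25; next = 24
base 5: 24 = 4·5 + 4; at 6: 4·6 + 4 = 28; next = 27
base 6: 27 = 4·6 + 3; at 7: 4·7 + 3 = 31; next = 30

31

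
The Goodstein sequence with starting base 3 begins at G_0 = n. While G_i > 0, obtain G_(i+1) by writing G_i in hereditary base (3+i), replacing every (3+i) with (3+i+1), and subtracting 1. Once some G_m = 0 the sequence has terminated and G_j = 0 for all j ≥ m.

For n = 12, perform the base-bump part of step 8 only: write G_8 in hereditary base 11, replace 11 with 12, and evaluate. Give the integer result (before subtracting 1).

88

[0] 12 ≡ 3^2 + 3 (base 3). Lift 4: 20. −1: 19.
[1] 19 ≡ 4^2 + 3 (base 4). Lift 5: 28. −1: 27.
[2] 27 ≡ 5^2 + 2 (base 5). Lift 6: 38. −1: 37.
[3] 37 ≡ 6^2 + 1 (base 6). Lift 7: 50. −1: 49.
[4] 49 ≡ 7^2 (base 7). Lift 8: 64. −1: 63.
[5] 63 ≡ 7·8 + 7 (base 8). Lift 9: 70. −1: 69.
[6] 69 ≡ 7·9 + 6 (base 9). Lift 10: 76. −1: 75.
[7] 75 ≡ 7·10 + 5 (base 10). Lift 11: 82. −1: 81.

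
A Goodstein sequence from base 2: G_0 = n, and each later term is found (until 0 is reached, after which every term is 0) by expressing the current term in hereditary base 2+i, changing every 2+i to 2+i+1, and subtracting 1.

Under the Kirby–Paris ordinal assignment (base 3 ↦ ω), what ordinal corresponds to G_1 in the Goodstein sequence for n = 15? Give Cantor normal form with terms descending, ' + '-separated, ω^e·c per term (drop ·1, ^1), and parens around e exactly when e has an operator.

15 —HB2→ 2^(2 + 1) + 2^2 + 2 + 1 —bump→ 3^(3 + 1) + 3^3 + 3 + 1 = 112 —(−1)→ 111
111 —HB3→ 3^(3 + 1) + 3^3 + 3 —bump→ 4^(4 + 1) + 4^4 + 4 = 1284 —(−1)→ 1283

ω^(ω + 1) + ω^ω + ω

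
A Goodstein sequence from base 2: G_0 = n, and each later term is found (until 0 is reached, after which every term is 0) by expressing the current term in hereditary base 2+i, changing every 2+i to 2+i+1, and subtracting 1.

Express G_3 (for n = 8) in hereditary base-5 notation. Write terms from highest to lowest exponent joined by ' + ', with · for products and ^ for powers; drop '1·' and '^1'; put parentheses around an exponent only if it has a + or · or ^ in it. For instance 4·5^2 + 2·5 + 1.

G_0=8  [base 2] 2^(2 + 1)  →[2↦3]→  3^(3 + 1) = 81  −1 ⇒ G_1=80
G_1=80  [base 3] 2·3^3 + 2·3^2 + 2·3 + 2  →[3↦4]→  2·4^4 + 2·4^2 + 2·4 + 2 = 554  −1 ⇒ G_2=553
G_2=553  [base 4] 2·4^4 + 2·4^2 + 2·4 + 1  →[4↦5]→  2·5^5 + 2·5^2 + 2·5 + 1 = 6311  −1 ⇒ G_3=6310
G_3=6310  [base 5] 2·5^5 + 2·5^2 + 2·5  →[5↦6]→  2·6^6 + 2·6^2 + 2·6 = 93396  −1 ⇒ G_4=93395

2·5^5 + 2·5^2 + 2·5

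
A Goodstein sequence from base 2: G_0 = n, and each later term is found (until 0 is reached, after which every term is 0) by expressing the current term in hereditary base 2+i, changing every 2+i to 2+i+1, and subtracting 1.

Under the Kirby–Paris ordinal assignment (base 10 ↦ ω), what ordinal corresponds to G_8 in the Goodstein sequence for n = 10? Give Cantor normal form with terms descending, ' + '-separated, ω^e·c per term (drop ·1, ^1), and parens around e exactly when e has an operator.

ω^ω·5 + ω^5·5 + ω^4·5 + ω^3·5 + ω^2·5 + ω·5 + 1

i=0: 10 = 2^(2 + 1) + 2 (b=2); 2→3: 3^(3 + 1) + 3 = 84; 84−1 = 83
i=1: 83 = 3^(3 + 1) + 2 (b=3); 3→4: 4^(4 + 1) + 2 = 1026; 1026−1 = 1025
i=2: 1025 = 4^(4 + 1) + 1 (b=4); 4→5: 5^(5 + 1) + 1 = 15626; 15626−1 = 15625
i=3: 15625 = 5^(5 + 1) (b=5); 5→6: 6^(6 + 1) = 279936; 279936−1 = 279935
i=4: 279935 = 5·6^6 + 5·6^5 + 5·6^4 + 5·6^3 + 5·6^2 + 5·6 + 5 (b=6); 6→7: 5·7^7 + 5·7^5 + 5·7^4 + 5·7^3 + 5·7^2 + 5·7 + 5 = 4215755; 4215755−1 = 4215754
i=5: 4215754 = 5·7^7 + 5·7^5 + 5·7^4 + 5·7^3 + 5·7^2 + 5·7 + 4 (b=7); 7→8: 5·8^8 + 5·8^5 + 5·8^4 + 5·8^3 + 5·8^2 + 5·8 + 4 = 84073324; 84073324−1 = 84073323
i=6: 84073323 = 5·8^8 + 5·8^5 + 5·8^4 + 5·8^3 + 5·8^2 + 5·8 + 3 (b=8); 8→9: 5·9^9 + 5·9^5 + 5·9^4 + 5·9^3 + 5·9^2 + 5·9 + 3 = 1937434593; 1937434593−1 = 1937434592
i=7: 1937434592 = 5·9^9 + 5·9^5 + 5·9^4 + 5·9^3 + 5·9^2 + 5·9 + 2 (b=9); 9→10: 5·10^10 + 5·10^5 + 5·10^4 + 5·10^3 + 5·10^2 + 5·10 + 2 = 50000555552; 50000555552−1 = 50000555551
i=8: 50000555551 = 5·10^10 + 5·10^5 + 5·10^4 + 5·10^3 + 5·10^2 + 5·10 + 1 (b=10); 10→11: 5·11^11 + 5·11^5 + 5·11^4 + 5·11^3 + 5·11^2 + 5·11 + 1 = 1426559238831; 1426559238831−1 = 1426559238830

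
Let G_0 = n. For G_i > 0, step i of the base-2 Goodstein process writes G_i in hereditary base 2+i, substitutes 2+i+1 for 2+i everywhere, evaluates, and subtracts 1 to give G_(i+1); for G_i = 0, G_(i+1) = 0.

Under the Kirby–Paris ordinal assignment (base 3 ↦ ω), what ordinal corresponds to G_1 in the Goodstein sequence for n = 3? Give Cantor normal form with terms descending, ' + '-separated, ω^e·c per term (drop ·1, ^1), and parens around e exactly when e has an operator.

ω

3 —HB2→ 2 + 1 —bump→ 3 + 1 = 4 —(−1)→ 3
3 —HB3→ 3 —bump→ 4 = 4 —(−1)→ 3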